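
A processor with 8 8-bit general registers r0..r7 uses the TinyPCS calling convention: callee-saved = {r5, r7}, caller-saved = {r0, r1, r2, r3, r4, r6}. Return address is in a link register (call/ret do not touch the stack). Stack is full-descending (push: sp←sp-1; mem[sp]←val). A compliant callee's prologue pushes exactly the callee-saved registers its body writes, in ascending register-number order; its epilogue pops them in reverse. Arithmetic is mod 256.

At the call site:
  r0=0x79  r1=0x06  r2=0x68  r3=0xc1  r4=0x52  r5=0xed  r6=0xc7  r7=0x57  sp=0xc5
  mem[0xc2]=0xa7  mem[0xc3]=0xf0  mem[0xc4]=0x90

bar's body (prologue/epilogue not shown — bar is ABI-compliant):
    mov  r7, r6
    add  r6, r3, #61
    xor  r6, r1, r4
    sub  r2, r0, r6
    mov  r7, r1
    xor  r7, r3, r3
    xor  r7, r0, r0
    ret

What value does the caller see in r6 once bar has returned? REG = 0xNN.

REG = 0x54

prologue: push r7 → mem[0xc4]=0x57, sp=0xc4
body[0] mov  r7, r6 → r7=0xc7
body[1] add  r6, r3, #61 → r6=0xfe
body[2] xor  r6, r1, r4 → r6=0x54
body[3] sub  r2, r0, r6 → r2=0x25
body[4] mov  r7, r1 → r7=0x06
body[5] xor  r7, r3, r3 → r7=0x00
body[6] xor  r7, r0, r0 → r7=0x00
epilogue: pop r7=0x57, sp=0xc5
r6 is caller-saved → body value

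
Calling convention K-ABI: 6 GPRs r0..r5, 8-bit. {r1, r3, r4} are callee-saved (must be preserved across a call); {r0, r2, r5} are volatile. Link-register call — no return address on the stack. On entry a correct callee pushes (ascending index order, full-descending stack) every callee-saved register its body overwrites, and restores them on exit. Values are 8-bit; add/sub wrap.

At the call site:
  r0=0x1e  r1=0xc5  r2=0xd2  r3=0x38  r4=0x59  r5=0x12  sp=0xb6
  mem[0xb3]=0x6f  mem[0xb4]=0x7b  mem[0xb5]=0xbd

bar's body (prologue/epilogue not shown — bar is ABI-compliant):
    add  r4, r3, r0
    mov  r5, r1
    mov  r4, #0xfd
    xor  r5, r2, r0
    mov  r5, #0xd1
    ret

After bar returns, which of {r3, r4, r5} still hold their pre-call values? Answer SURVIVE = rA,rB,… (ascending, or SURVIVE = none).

prologue: push r4 -> mem[0xb5]=0x59, sp=0xb5
body[0] add  r4, r3, r0 -> r4=0x56
body[1] mov  r5, r1 -> r5=0xc5
body[2] mov  r4, #0xfd -> r4=0xfd
body[3] xor  r5, r2, r0 -> r5=0xcc
body[4] mov  r5, #0xd1 -> r5=0xd1
epilogue: pop r4=0x59, sp=0xb6
r3: callee-saved, written=False
r4: callee-saved, written=True
r5: caller-saved, written=True

SURVIVE = r3,r4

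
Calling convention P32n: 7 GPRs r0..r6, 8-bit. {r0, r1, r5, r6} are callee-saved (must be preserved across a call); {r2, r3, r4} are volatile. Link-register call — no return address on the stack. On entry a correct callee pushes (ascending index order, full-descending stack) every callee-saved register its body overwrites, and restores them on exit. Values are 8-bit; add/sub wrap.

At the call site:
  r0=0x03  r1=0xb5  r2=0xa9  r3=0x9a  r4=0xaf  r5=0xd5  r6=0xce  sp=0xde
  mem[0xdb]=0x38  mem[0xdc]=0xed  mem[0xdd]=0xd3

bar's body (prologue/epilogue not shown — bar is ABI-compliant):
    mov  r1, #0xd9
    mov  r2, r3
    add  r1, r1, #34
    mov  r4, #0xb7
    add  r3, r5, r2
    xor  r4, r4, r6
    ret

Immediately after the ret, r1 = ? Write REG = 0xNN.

prologue: push r1 -> mem[0xdd]=0xb5, sp=0xdd
body[0] mov  r1, #0xd9 -> r1=0xd9
body[1] mov  r2, r3 -> r2=0x9a
body[2] add  r1, r1, #34 -> r1=0xfb
body[3] mov  r4, #0xb7 -> r4=0xb7
body[4] add  r3, r5, r2 -> r3=0x6f
body[5] xor  r4, r4, r6 -> r4=0x79
epilogue: pop r1=0xb5, sp=0xde
r1 is callee-saved -> restored

REG = 0xb5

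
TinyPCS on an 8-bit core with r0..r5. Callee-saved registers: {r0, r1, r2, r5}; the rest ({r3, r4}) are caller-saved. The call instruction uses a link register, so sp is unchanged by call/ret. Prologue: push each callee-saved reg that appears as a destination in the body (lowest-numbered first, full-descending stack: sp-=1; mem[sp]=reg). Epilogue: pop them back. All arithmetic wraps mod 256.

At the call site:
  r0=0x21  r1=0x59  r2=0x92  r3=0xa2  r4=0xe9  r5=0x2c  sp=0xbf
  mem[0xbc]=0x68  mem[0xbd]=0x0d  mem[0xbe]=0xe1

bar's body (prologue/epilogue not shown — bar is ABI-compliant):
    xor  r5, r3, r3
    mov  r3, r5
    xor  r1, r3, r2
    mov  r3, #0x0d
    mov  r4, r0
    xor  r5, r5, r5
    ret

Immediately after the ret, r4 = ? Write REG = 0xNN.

prologue: push r1 -> mem[0xbe]=0x59, sp=0xbe
prologue: push r5 -> mem[0xbd]=0x2c, sp=0xbd
body[0] xor  r5, r3, r3 -> r5=0x00
body[1] mov  r3, r5 -> r3=0x00
body[2] xor  r1, r3, r2 -> r1=0x92
body[3] mov  r3, #0x0d -> r3=0x0d
body[4] mov  r4, r0 -> r4=0x21
body[5] xor  r5, r5, r5 -> r5=0x00
epilogue: pop r5=0x2c, sp=0xbe
epilogue: pop r1=0x59, sp=0xbf
r4 is caller-saved -> body value

REG = 0x21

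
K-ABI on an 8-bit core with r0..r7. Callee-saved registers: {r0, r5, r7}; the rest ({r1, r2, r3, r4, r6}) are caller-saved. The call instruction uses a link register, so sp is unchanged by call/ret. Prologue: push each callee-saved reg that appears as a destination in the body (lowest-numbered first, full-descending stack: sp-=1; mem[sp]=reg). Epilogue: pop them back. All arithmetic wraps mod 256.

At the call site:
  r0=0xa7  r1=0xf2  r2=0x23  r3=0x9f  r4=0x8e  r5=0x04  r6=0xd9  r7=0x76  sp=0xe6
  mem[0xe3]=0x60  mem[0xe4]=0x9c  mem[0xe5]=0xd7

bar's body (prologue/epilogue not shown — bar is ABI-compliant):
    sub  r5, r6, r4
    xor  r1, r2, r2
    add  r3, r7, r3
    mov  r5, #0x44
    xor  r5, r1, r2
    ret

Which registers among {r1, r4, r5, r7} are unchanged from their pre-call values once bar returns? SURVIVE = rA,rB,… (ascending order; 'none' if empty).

SURVIVE = r4,r5,r7

prologue: push r5 → mem[0xe5]=0x04, sp=0xe5
body[0] sub  r5, r6, r4 → r5=0x4b
body[1] xor  r1, r2, r2 → r1=0x00
body[2] add  r3, r7, r3 → r3=0x15
body[3] mov  r5, #0x44 → r5=0x44
body[4] xor  r5, r1, r2 → r5=0x23
epilogue: pop r5=0x04, sp=0xe6
r1: caller-saved, written=True
r4: caller-saved, written=False
r5: callee-saved, written=True
r7: callee-saved, written=False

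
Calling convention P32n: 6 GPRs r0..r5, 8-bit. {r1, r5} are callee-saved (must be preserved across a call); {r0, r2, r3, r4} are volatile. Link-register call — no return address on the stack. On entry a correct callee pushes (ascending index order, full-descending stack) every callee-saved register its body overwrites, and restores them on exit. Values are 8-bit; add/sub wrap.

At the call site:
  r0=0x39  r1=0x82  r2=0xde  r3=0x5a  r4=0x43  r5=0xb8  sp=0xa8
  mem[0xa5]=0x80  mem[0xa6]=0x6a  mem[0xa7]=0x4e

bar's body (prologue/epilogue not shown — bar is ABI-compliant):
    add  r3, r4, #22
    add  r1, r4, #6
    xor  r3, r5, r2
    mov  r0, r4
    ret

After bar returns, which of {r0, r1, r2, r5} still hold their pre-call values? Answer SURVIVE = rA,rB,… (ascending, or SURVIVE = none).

SURVIVE = r1,r2,r5

prologue: push r1 → mem[0xa7]=0x82, sp=0xa7
body[0] add  r3, r4, #22 → r3=0x59
body[1] add  r1, r4, #6 → r1=0x49
body[2] xor  r3, r5, r2 → r3=0x66
body[3] mov  r0, r4 → r0=0x43
epilogue: pop r1=0x82, sp=0xa8
r0: caller-saved, written=True
r1: callee-saved, written=True
r2: caller-saved, written=False
r5: callee-saved, written=False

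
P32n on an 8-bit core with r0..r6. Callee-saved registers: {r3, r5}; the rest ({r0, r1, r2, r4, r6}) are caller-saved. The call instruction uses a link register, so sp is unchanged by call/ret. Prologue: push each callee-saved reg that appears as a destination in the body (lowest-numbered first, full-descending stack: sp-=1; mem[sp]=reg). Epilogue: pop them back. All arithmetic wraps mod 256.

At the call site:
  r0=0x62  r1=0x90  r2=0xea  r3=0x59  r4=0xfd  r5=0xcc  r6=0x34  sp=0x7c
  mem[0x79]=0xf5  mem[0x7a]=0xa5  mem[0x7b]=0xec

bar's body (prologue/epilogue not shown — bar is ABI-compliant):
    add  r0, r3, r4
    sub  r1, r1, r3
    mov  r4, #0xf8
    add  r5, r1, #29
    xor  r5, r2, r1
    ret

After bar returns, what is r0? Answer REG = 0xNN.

REG = 0x56

prologue: push r5 → mem[0x7b]=0xcc, sp=0x7b
body[0] add  r0, r3, r4 → r0=0x56
body[1] sub  r1, r1, r3 → r1=0x37
body[2] mov  r4, #0xf8 → r4=0xf8
body[3] add  r5, r1, #29 → r5=0x54
body[4] xor  r5, r2, r1 → r5=0xdd
epilogue: pop r5=0xcc, sp=0x7c
r0 is caller-saved → body value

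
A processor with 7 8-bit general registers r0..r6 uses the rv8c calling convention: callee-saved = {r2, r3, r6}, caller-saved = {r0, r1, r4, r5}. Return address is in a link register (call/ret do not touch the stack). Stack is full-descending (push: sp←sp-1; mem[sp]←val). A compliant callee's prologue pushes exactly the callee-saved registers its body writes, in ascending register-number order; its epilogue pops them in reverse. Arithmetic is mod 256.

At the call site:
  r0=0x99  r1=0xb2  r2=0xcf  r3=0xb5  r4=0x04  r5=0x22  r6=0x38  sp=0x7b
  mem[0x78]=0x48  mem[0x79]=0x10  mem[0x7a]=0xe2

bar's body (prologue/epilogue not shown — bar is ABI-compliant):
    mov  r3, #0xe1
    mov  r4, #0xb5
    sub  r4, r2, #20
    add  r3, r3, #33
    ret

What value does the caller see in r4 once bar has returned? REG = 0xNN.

REG = 0xbb

prologue: push r3 → mem[0x7a]=0xb5, sp=0x7a
body[0] mov  r3, #0xe1 → r3=0xe1
body[1] mov  r4, #0xb5 → r4=0xb5
body[2] sub  r4, r2, #20 → r4=0xbb
body[3] add  r3, r3, #33 → r3=0x02
epilogue: pop r3=0xb5, sp=0x7b
r4 is caller-saved → body value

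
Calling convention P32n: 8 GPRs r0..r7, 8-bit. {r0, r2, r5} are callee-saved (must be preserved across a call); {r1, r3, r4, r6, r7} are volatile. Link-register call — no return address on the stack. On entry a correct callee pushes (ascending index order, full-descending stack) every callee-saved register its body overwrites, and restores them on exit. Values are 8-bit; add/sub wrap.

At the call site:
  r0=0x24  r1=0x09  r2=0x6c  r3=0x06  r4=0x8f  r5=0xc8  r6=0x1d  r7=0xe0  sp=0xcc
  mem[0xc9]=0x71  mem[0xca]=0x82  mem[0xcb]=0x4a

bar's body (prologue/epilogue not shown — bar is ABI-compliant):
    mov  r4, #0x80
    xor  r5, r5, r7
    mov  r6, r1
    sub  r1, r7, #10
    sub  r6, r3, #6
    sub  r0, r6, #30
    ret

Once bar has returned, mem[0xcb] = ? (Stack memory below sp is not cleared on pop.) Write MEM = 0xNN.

MEM = 0x24

prologue: push r0 → mem[0xcb]=0x24, sp=0xcb
prologue: push r5 → mem[0xca]=0xc8, sp=0xca
body[0] mov  r4, #0x80 → r4=0x80
body[1] xor  r5, r5, r7 → r5=0x28
body[2] mov  r6, r1 → r6=0x09
body[3] sub  r1, r7, #10 → r1=0xd6
body[4] sub  r6, r3, #6 → r6=0x00
body[5] sub  r0, r6, #30 → r0=0xe2
epilogue: pop r5=0xc8, sp=0xcb
epilogue: pop r0=0x24, sp=0xcc
prologue pushed ['r0', 'r5'] at ['0xcb', '0xca']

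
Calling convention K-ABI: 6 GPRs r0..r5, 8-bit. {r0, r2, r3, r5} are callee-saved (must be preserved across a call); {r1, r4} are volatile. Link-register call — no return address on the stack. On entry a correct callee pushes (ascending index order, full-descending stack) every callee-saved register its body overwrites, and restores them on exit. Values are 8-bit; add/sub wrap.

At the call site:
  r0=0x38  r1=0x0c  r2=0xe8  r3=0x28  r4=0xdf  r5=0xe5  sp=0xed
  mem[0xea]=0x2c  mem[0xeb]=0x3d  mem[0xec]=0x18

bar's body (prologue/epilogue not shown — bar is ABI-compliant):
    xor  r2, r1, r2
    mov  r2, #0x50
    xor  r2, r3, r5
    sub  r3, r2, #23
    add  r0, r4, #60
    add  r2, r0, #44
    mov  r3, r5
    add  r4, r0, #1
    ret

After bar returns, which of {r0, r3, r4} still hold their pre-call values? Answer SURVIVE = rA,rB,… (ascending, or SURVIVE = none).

prologue: push r0 → mem[0xec]=0x38, sp=0xec
prologue: push r2 → mem[0xeb]=0xe8, sp=0xeb
prologue: push r3 → mem[0xea]=0x28, sp=0xea
body[0] xor  r2, r1, r2 → r2=0xe4
body[1] mov  r2, #0x50 → r2=0x50
body[2] xor  r2, r3, r5 → r2=0xcd
body[3] sub  r3, r2, #23 → r3=0xb6
body[4] add  r0, r4, #60 → r0=0x1b
body[5] add  r2, r0, #44 → r2=0x47
body[6] mov  r3, r5 → r3=0xe5
body[7] add  r4, r0, #1 → r4=0x1c
epilogue: pop r3=0x28, sp=0xeb
epilogue: pop r2=0xe8, sp=0xec
epilogue: pop r0=0x38, sp=0xed
r0: callee-saved, written=True
r3: callee-saved, written=True
r4: caller-saved, written=True

SURVIVE = r0,r3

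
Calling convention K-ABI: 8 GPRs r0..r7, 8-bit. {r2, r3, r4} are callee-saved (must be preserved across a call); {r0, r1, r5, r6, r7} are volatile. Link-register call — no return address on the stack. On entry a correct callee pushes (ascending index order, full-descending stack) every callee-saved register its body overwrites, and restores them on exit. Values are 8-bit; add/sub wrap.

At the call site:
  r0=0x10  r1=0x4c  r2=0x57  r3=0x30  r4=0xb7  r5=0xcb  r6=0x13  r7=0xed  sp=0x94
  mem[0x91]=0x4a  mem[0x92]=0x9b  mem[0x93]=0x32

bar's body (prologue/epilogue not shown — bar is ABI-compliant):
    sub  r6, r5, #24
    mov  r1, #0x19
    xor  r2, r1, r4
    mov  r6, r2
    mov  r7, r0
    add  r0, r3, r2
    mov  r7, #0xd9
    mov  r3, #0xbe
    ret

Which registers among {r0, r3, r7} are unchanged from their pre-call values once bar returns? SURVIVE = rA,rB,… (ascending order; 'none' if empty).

prologue: push r2 → mem[0x93]=0x57, sp=0x93
prologue: push r3 → mem[0x92]=0x30, sp=0x92
body[0] sub  r6, r5, #24 → r6=0xb3
body[1] mov  r1, #0x19 → r1=0x19
body[2] xor  r2, r1, r4 → r2=0xae
body[3] mov  r6, r2 → r6=0xae
body[4] mov  r7, r0 → r7=0x10
body[5] add  r0, r3, r2 → r0=0xde
body[6] mov  r7, #0xd9 → r7=0xd9
body[7] mov  r3, #0xbe → r3=0xbe
epilogue: pop r3=0x30, sp=0x93
epilogue: pop r2=0x57, sp=0x94
r0: caller-saved, written=True
r3: callee-saved, written=True
r7: caller-saved, written=True

SURVIVE = r3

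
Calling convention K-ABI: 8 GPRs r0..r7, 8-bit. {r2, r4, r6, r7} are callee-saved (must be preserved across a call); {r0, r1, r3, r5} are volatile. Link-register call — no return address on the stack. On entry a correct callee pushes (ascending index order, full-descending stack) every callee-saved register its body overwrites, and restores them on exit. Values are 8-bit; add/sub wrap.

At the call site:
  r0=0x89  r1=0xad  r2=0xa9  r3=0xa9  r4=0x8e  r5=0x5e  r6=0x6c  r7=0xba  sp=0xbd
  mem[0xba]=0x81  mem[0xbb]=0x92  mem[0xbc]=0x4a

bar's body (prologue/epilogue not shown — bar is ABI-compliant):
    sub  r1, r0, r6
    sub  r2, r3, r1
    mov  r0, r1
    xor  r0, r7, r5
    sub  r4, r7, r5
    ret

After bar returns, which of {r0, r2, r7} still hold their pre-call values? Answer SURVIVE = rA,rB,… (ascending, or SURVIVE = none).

prologue: push r2 -> mem[0xbc]=0xa9, sp=0xbc
prologue: push r4 -> mem[0xbb]=0x8e, sp=0xbb
body[0] sub  r1, r0, r6 -> r1=0x1d
body[1] sub  r2, r3, r1 -> r2=0x8c
body[2] mov  r0, r1 -> r0=0x1d
body[3] xor  r0, r7, r5 -> r0=0xe4
body[4] sub  r4, r7, r5 -> r4=0x5c
epilogue: pop r4=0x8e, sp=0xbc
epilogue: pop r2=0xa9, sp=0xbd
r0: caller-saved, written=True
r2: callee-saved, written=True
r7: callee-saved, written=False

SURVIVE = r2,r7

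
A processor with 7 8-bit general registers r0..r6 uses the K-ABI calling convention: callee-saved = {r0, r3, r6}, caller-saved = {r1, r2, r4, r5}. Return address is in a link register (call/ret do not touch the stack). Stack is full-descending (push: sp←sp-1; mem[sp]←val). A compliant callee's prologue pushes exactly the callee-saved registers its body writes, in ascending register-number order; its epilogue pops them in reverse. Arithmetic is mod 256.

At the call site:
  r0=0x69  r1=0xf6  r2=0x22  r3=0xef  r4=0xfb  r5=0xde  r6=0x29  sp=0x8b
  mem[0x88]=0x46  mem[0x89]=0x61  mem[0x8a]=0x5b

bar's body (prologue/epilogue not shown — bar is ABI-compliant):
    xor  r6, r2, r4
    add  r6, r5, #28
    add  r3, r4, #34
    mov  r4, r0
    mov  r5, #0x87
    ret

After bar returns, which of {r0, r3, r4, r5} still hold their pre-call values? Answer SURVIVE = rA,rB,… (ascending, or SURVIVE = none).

SURVIVE = r0,r3

prologue: push r3 -> mem[0x8a]=0xef, sp=0x8a
prologue: push r6 -> mem[0x89]=0x29, sp=0x89
body[0] xor  r6, r2, r4 -> r6=0xd9
body[1] add  r6, r5, #28 -> r6=0xfa
body[2] add  r3, r4, #34 -> r3=0x1d
body[3] mov  r4, r0 -> r4=0x69
body[4] mov  r5, #0x87 -> r5=0x87
epilogue: pop r6=0x29, sp=0x8a
epilogue: pop r3=0xef, sp=0x8b
r0: callee-saved, written=False
r3: callee-saved, written=True
r4: caller-saved, written=True
r5: caller-saved, written=True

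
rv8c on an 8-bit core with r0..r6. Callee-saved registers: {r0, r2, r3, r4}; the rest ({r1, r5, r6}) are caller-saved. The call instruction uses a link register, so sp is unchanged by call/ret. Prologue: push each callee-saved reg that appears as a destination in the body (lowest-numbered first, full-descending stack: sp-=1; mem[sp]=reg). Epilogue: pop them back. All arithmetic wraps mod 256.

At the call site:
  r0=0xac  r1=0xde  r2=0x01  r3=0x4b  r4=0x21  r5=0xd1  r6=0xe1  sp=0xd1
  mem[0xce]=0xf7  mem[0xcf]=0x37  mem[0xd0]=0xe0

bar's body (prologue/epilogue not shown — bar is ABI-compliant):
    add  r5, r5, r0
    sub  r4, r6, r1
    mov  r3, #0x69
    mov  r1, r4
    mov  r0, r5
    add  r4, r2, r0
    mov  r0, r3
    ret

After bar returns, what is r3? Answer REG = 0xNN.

prologue: push r0 → mem[0xd0]=0xac, sp=0xd0
prologue: push r3 → mem[0xcf]=0x4b, sp=0xcf
prologue: push r4 → mem[0xce]=0x21, sp=0xce
body[0] add  r5, r5, r0 → r5=0x7d
body[1] sub  r4, r6, r1 → r4=0x03
body[2] mov  r3, #0x69 → r3=0x69
body[3] mov  r1, r4 → r1=0x03
body[4] mov  r0, r5 → r0=0x7d
body[5] add  r4, r2, r0 → r4=0x7e
body[6] mov  r0, r3 → r0=0x69
epilogue: pop r4=0x21, sp=0xcf
epilogue: pop r3=0x4b, sp=0xd0
epilogue: pop r0=0xac, sp=0xd1
r3 is callee-saved → restored

REG = 0x4b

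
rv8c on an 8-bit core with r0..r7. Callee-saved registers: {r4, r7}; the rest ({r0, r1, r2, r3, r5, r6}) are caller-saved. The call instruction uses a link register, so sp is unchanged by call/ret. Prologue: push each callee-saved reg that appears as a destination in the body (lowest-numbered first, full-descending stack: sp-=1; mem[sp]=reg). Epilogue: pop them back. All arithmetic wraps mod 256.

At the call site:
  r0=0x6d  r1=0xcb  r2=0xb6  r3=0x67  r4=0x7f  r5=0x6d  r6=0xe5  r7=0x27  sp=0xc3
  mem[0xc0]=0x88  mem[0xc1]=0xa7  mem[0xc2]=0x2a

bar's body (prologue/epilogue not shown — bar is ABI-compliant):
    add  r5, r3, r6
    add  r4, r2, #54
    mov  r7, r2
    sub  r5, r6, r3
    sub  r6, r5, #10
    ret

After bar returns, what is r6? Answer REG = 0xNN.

prologue: push r4 → mem[0xc2]=0x7f, sp=0xc2
prologue: push r7 → mem[0xc1]=0x27, sp=0xc1
body[0] add  r5, r3, r6 → r5=0x4c
body[1] add  r4, r2, #54 → r4=0xec
body[2] mov  r7, r2 → r7=0xb6
body[3] sub  r5, r6, r3 → r5=0x7e
body[4] sub  r6, r5, #10 → r6=0x74
epilogue: pop r7=0x27, sp=0xc2
epilogue: pop r4=0x7f, sp=0xc3
r6 is caller-saved → body value

REG = 0x74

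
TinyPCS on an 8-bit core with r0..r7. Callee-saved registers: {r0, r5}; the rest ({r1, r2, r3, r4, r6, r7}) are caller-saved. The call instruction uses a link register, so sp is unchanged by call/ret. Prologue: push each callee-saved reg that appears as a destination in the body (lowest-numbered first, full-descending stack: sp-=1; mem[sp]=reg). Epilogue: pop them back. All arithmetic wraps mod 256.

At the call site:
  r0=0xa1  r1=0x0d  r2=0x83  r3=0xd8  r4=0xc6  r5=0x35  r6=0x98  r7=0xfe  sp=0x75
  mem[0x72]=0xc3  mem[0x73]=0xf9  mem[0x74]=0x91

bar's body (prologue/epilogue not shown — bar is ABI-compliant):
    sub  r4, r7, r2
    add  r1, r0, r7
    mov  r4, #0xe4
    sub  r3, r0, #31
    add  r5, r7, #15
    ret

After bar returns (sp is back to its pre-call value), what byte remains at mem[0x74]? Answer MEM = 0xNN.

MEM = 0x35

prologue: push r5 -> mem[0x74]=0x35, sp=0x74
body[0] sub  r4, r7, r2 -> r4=0x7b
body[1] add  r1, r0, r7 -> r1=0x9f
body[2] mov  r4, #0xe4 -> r4=0xe4
body[3] sub  r3, r0, #31 -> r3=0x82
body[4] add  r5, r7, #15 -> r5=0x0d
epilogue: pop r5=0x35, sp=0x75
prologue pushed ['r5'] at ['0x74']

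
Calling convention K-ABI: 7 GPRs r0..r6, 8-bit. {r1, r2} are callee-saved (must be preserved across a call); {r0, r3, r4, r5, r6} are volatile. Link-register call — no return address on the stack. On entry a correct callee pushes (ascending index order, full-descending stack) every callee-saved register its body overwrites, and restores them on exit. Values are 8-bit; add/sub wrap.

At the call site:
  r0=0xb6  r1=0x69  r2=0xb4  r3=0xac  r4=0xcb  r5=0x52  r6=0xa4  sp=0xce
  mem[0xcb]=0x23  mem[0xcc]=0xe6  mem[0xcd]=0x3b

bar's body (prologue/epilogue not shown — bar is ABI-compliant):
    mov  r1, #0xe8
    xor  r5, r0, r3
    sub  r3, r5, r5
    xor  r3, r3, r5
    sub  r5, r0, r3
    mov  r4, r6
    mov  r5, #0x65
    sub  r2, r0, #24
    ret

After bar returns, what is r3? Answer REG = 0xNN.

prologue: push r1 -> mem[0xcd]=0x69, sp=0xcd
prologue: push r2 -> mem[0xcc]=0xb4, sp=0xcc
body[0] mov  r1, #0xe8 -> r1=0xe8
body[1] xor  r5, r0, r3 -> r5=0x1a
body[2] sub  r3, r5, r5 -> r3=0x00
body[3] xor  r3, r3, r5 -> r3=0x1a
body[4] sub  r5, r0, r3 -> r5=0x9c
body[5] mov  r4, r6 -> r4=0xa4
body[6] mov  r5, #0x65 -> r5=0x65
body[7] sub  r2, r0, #24 -> r2=0x9e
epilogue: pop r2=0xb4, sp=0xcd
epilogue: pop r1=0x69, sp=0xce
r3 is caller-saved -> body value

REG = 0x1a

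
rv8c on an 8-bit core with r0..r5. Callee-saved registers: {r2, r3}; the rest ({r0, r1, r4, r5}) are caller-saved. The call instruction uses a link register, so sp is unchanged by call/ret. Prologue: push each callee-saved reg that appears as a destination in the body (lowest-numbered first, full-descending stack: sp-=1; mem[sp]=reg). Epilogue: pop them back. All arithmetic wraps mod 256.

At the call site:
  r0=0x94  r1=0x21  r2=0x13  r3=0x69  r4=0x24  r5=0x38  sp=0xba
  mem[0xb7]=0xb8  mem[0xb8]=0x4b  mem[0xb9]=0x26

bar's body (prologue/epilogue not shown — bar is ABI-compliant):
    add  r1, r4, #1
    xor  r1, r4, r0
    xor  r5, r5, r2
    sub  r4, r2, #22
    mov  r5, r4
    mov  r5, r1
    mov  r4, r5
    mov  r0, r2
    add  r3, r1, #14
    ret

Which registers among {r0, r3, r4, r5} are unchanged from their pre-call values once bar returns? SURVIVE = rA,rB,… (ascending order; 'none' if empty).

prologue: push r3 → mem[0xb9]=0x69, sp=0xb9
body[0] add  r1, r4, #1 → r1=0x25
body[1] xor  r1, r4, r0 → r1=0xb0
body[2] xor  r5, r5, r2 → r5=0x2b
body[3] sub  r4, r2, #22 → r4=0xfd
body[4] mov  r5, r4 → r5=0xfd
body[5] mov  r5, r1 → r5=0xb0
body[6] mov  r4, r5 → r4=0xb0
body[7] mov  r0, r2 → r0=0x13
body[8] add  r3, r1, #14 → r3=0xbe
epilogue: pop r3=0x69, sp=0xba
r0: caller-saved, written=True
r3: callee-saved, written=True
r4: caller-saved, written=True
r5: caller-saved, written=True

SURVIVE = r3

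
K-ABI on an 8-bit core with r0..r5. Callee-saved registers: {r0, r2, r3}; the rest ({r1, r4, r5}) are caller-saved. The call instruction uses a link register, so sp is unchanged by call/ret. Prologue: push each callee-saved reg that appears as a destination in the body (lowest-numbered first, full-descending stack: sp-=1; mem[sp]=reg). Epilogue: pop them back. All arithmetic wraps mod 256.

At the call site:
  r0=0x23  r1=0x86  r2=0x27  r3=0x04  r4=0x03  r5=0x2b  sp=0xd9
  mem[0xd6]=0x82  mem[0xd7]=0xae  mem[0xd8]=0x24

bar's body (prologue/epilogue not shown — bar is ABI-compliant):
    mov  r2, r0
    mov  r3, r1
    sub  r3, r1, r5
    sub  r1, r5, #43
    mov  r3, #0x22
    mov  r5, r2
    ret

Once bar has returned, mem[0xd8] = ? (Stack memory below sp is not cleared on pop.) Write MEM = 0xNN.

prologue: push r2 → mem[0xd8]=0x27, sp=0xd8
prologue: push r3 → mem[0xd7]=0x04, sp=0xd7
body[0] mov  r2, r0 → r2=0x23
body[1] mov  r3, r1 → r3=0x86
body[2] sub  r3, r1, r5 → r3=0x5b
body[3] sub  r1, r5, #43 → r1=0x00
body[4] mov  r3, #0x22 → r3=0x22
body[5] mov  r5, r2 → r5=0x23
epilogue: pop r3=0x04, sp=0xd8
epilogue: pop r2=0x27, sp=0xd9
prologue pushed ['r2', 'r3'] at ['0xd8', '0xd7']

MEM = 0x27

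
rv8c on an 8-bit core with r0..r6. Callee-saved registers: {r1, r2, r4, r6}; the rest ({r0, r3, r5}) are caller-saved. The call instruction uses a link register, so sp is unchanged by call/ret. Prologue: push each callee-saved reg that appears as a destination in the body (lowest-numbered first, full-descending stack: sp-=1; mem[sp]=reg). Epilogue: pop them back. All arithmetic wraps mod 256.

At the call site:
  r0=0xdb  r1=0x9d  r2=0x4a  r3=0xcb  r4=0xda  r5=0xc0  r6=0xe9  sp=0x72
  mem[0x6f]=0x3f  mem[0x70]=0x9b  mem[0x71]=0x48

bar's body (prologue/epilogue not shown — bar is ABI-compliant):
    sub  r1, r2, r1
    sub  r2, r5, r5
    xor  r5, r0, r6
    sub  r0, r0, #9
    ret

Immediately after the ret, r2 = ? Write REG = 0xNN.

prologue: push r1 → mem[0x71]=0x9d, sp=0x71
prologue: push r2 → mem[0x70]=0x4a, sp=0x70
body[0] sub  r1, r2, r1 → r1=0xad
body[1] sub  r2, r5, r5 → r2=0x00
body[2] xor  r5, r0, r6 → r5=0x32
body[3] sub  r0, r0, #9 → r0=0xd2
epilogue: pop r2=0x4a, sp=0x71
epilogue: pop r1=0x9d, sp=0x72
r2 is callee-saved → restored

REG = 0x4a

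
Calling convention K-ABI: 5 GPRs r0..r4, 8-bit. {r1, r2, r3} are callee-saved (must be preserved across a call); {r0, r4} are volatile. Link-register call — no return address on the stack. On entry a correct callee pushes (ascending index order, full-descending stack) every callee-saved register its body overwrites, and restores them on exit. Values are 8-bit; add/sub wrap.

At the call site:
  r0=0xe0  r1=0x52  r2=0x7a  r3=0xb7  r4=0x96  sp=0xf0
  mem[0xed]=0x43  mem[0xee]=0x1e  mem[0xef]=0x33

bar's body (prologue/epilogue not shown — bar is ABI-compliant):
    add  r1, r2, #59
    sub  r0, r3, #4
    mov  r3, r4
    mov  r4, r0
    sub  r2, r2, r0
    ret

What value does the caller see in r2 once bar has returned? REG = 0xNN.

REG = 0x7a

prologue: push r1 -> mem[0xef]=0x52, sp=0xef
prologue: push r2 -> mem[0xee]=0x7a, sp=0xee
prologue: push r3 -> mem[0xed]=0xb7, sp=0xed
body[0] add  r1, r2, #59 -> r1=0xb5
body[1] sub  r0, r3, #4 -> r0=0xb3
body[2] mov  r3, r4 -> r3=0x96
body[3] mov  r4, r0 -> r4=0xb3
body[4] sub  r2, r2, r0 -> r2=0xc7
epilogue: pop r3=0xb7, sp=0xee
epilogue: pop r2=0x7a, sp=0xef
epilogue: pop r1=0x52, sp=0xf0
r2 is callee-saved -> restored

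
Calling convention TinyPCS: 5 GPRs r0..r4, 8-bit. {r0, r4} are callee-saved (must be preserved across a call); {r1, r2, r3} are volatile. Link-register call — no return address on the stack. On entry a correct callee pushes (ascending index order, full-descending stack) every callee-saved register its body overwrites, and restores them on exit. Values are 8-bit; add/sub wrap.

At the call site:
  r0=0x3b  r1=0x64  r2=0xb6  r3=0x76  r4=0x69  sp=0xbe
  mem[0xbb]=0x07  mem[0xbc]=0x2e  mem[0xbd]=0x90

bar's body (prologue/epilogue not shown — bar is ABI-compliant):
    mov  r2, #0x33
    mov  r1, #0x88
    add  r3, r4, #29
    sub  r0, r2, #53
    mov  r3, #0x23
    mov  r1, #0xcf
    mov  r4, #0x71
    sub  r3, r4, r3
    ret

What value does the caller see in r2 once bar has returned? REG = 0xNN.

REG = 0x33

prologue: push r0 -> mem[0xbd]=0x3b, sp=0xbd
prologue: push r4 -> mem[0xbc]=0x69, sp=0xbc
body[0] mov  r2, #0x33 -> r2=0x33
body[1] mov  r1, #0x88 -> r1=0x88
body[2] add  r3, r4, #29 -> r3=0x86
body[3] sub  r0, r2, #53 -> r0=0xfe
body[4] mov  r3, #0x23 -> r3=0x23
body[5] mov  r1, #0xcf -> r1=0xcf
body[6] mov  r4, #0x71 -> r4=0x71
body[7] sub  r3, r4, r3 -> r3=0x4e
epilogue: pop r4=0x69, sp=0xbd
epilogue: pop r0=0x3b, sp=0xbe
r2 is caller-saved -> body value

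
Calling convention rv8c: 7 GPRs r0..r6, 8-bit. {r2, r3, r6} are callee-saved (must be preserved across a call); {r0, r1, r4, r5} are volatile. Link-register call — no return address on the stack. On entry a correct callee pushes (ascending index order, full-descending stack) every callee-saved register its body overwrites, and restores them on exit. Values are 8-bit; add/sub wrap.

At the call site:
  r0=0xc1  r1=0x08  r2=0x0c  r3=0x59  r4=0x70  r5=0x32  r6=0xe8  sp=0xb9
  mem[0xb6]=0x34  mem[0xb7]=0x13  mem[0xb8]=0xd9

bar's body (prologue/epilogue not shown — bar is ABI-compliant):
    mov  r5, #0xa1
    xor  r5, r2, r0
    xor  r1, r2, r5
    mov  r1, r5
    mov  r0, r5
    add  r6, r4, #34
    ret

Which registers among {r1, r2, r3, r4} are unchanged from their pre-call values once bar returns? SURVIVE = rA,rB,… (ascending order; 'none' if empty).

SURVIVE = r2,r3,r4

prologue: push r6 → mem[0xb8]=0xe8, sp=0xb8
body[0] mov  r5, #0xa1 → r5=0xa1
body[1] xor  r5, r2, r0 → r5=0xcd
body[2] xor  r1, r2, r5 → r1=0xc1
body[3] mov  r1, r5 → r1=0xcd
body[4] mov  r0, r5 → r0=0xcd
body[5] add  r6, r4, #34 → r6=0x92
epilogue: pop r6=0xe8, sp=0xb9
r1: caller-saved, written=True
r2: callee-saved, written=False
r3: callee-saved, written=False
r4: caller-saved, written=False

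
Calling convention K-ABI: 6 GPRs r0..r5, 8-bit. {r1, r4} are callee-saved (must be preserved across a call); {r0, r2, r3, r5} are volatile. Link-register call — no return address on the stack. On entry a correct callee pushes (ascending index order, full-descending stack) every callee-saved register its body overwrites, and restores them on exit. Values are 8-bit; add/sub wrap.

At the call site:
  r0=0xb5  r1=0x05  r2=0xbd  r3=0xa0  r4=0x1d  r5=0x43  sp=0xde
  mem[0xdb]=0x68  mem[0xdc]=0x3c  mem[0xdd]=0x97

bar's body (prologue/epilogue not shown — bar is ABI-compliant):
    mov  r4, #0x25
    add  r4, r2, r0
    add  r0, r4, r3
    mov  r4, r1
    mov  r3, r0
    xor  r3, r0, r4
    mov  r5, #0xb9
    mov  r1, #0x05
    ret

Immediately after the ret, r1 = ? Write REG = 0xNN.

prologue: push r1 -> mem[0xdd]=0x05, sp=0xdd
prologue: push r4 -> mem[0xdc]=0x1d, sp=0xdc
body[0] mov  r4, #0x25 -> r4=0x25
body[1] add  r4, r2, r0 -> r4=0x72
body[2] add  r0, r4, r3 -> r0=0x12
body[3] mov  r4, r1 -> r4=0x05
body[4] mov  r3, r0 -> r3=0x12
body[5] xor  r3, r0, r4 -> r3=0x17
body[6] mov  r5, #0xb9 -> r5=0xb9
body[7] mov  r1, #0x05 -> r1=0x05
epilogue: pop r4=0x1d, sp=0xdd
epilogue: pop r1=0x05, sp=0xde
r1 is callee-saved -> restored

REG = 0x05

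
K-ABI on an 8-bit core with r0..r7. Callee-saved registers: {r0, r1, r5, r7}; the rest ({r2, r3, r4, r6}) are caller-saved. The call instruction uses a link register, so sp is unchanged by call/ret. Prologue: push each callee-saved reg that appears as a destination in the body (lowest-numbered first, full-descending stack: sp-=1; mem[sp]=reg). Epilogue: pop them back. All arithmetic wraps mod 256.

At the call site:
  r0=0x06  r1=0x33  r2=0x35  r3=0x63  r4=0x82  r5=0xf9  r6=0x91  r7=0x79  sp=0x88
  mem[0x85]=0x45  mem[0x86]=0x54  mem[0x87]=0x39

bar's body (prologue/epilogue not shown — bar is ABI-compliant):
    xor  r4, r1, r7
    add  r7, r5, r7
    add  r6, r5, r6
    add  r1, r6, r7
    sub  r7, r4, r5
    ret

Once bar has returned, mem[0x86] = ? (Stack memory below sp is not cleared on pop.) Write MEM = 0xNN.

MEM = 0x79

prologue: push r1 → mem[0x87]=0x33, sp=0x87
prologue: push r7 → mem[0x86]=0x79, sp=0x86
body[0] xor  r4, r1, r7 → r4=0x4a
body[1] add  r7, r5, r7 → r7=0x72
body[2] add  r6, r5, r6 → r6=0x8a
body[3] add  r1, r6, r7 → r1=0xfc
body[4] sub  r7, r4, r5 → r7=0x51
epilogue: pop r7=0x79, sp=0x87
epilogue: pop r1=0x33, sp=0x88
prologue pushed ['r1', 'r7'] at ['0x87', '0x86']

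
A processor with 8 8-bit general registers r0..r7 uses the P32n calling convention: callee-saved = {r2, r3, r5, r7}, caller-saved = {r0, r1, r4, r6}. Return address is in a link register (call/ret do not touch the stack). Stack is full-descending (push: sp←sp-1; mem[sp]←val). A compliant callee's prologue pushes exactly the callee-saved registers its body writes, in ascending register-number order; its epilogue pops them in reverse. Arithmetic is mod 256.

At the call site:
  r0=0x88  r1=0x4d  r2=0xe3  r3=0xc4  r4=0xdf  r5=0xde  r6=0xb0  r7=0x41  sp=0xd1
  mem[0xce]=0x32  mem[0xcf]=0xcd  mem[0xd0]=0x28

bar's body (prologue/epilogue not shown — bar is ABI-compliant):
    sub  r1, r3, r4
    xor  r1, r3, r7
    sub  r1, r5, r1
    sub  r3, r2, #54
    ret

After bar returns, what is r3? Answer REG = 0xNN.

prologue: push r3 -> mem[0xd0]=0xc4, sp=0xd0
body[0] sub  r1, r3, r4 -> r1=0xe5
body[1] xor  r1, r3, r7 -> r1=0x85
body[2] sub  r1, r5, r1 -> r1=0x59
body[3] sub  r3, r2, #54 -> r3=0xad
epilogue: pop r3=0xc4, sp=0xd1
r3 is callee-saved -> restored

REG = 0xc4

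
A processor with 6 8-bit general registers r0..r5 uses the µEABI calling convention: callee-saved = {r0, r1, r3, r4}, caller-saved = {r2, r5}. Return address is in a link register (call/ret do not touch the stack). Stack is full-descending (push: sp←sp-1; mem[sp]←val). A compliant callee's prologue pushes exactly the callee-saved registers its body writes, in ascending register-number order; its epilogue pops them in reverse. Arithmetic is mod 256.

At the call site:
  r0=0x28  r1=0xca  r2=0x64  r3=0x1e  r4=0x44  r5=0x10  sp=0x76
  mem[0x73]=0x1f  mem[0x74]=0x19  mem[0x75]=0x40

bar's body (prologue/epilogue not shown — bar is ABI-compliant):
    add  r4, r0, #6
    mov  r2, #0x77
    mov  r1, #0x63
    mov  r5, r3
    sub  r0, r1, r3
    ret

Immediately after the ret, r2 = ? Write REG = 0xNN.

prologue: push r0 → mem[0x75]=0x28, sp=0x75
prologue: push r1 → mem[0x74]=0xca, sp=0x74
prologue: push r4 → mem[0x73]=0x44, sp=0x73
body[0] add  r4, r0, #6 → r4=0x2e
body[1] mov  r2, #0x77 → r2=0x77
body[2] mov  r1, #0x63 → r1=0x63
body[3] mov  r5, r3 → r5=0x1e
body[4] sub  r0, r1, r3 → r0=0x45
epilogue: pop r4=0x44, sp=0x74
epilogue: pop r1=0xca, sp=0x75
epilogue: pop r0=0x28, sp=0x76
r2 is caller-saved → body value

REG = 0x77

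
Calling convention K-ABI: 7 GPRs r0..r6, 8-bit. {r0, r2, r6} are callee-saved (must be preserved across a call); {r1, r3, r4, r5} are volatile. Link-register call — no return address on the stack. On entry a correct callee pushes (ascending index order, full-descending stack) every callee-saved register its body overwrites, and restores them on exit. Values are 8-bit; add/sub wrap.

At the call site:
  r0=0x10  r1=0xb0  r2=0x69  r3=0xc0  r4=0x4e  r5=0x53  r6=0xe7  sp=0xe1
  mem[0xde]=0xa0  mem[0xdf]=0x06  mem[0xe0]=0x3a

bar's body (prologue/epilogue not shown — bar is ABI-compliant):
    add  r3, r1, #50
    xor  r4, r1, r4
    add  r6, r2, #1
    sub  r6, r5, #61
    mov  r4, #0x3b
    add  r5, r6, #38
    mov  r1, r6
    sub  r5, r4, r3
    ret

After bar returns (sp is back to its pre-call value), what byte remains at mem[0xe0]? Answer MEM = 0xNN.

MEM = 0xe7

prologue: push r6 → mem[0xe0]=0xe7, sp=0xe0
body[0] add  r3, r1, #50 → r3=0xe2
body[1] xor  r4, r1, r4 → r4=0xfe
body[2] add  r6, r2, #1 → r6=0x6a
body[3] sub  r6, r5, #61 → r6=0x16
body[4] mov  r4, #0x3b → r4=0x3b
body[5] add  r5, r6, #38 → r5=0x3c
body[6] mov  r1, r6 → r1=0x16
body[7] sub  r5, r4, r3 → r5=0x59
epilogue: pop r6=0xe7, sp=0xe1
prologue pushed ['r6'] at ['0xe0']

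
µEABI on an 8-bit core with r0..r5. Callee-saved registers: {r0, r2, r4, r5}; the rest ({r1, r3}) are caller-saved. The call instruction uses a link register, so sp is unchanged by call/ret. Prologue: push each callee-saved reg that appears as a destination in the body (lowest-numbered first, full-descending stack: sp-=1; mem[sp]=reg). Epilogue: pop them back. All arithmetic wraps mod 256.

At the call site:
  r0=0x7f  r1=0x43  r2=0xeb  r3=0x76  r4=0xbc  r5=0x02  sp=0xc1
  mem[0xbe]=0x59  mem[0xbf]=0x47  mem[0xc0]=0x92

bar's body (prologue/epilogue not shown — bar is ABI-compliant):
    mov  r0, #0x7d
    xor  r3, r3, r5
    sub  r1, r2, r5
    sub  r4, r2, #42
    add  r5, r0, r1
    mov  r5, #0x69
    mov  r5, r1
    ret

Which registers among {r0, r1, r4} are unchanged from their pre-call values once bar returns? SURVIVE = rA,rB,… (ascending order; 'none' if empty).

SURVIVE = r0,r4

prologue: push r0 → mem[0xc0]=0x7f, sp=0xc0
prologue: push r4 → mem[0xbf]=0xbc, sp=0xbf
prologue: push r5 → mem[0xbe]=0x02, sp=0xbe
body[0] mov  r0, #0x7d → r0=0x7d
body[1] xor  r3, r3, r5 → r3=0x74
body[2] sub  r1, r2, r5 → r1=0xe9
body[3] sub  r4, r2, #42 → r4=0xc1
body[4] add  r5, r0, r1 → r5=0x66
body[5] mov  r5, #0x69 → r5=0x69
body[6] mov  r5, r1 → r5=0xe9
epilogue: pop r5=0x02, sp=0xbf
epilogue: pop r4=0xbc, sp=0xc0
epilogue: pop r0=0x7f, sp=0xc1
r0: callee-saved, written=True
r1: caller-saved, written=True
r4: callee-saved, written=True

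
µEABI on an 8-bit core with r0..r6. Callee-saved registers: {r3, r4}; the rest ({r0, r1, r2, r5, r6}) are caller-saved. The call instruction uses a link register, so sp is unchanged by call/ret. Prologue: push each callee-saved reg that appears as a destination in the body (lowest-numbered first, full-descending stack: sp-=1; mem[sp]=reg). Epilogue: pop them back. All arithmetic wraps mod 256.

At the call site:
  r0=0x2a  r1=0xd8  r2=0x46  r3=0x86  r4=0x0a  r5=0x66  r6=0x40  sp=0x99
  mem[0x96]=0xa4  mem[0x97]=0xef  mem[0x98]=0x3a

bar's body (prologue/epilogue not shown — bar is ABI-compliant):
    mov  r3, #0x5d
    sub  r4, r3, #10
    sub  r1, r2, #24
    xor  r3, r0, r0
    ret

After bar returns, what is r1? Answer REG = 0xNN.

REG = 0x2e

prologue: push r3 -> mem[0x98]=0x86, sp=0x98
prologue: push r4 -> mem[0x97]=0x0a, sp=0x97
body[0] mov  r3, #0x5d -> r3=0x5d
body[1] sub  r4, r3, #10 -> r4=0x53
body[2] sub  r1, r2, #24 -> r1=0x2e
body[3] xor  r3, r0, r0 -> r3=0x00
epilogue: pop r4=0x0a, sp=0x98
epilogue: pop r3=0x86, sp=0x99
r1 is caller-saved -> body value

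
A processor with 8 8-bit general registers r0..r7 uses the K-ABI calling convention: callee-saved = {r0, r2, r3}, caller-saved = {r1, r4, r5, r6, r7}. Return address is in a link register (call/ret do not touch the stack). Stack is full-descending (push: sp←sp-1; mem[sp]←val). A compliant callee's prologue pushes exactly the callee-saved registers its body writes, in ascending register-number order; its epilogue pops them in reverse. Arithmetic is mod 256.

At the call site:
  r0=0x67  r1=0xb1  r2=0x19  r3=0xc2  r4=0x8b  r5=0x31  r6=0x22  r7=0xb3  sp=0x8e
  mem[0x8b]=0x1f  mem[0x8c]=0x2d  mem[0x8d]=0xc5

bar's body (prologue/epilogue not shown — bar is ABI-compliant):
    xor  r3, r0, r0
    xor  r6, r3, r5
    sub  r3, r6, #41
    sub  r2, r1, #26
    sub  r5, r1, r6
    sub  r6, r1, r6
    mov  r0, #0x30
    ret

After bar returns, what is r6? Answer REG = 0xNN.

prologue: push r0 → mem[0x8d]=0x67, sp=0x8d
prologue: push r2 → mem[0x8c]=0x19, sp=0x8c
prologue: push r3 → mem[0x8b]=0xc2, sp=0x8b
body[0] xor  r3, r0, r0 → r3=0x00
body[1] xor  r6, r3, r5 → r6=0x31
body[2] sub  r3, r6, #41 → r3=0x08
body[3] sub  r2, r1, #26 → r2=0x97
body[4] sub  r5, r1, r6 → r5=0x80
body[5] sub  r6, r1, r6 → r6=0x80
body[6] mov  r0, #0x30 → r0=0x30
epilogue: pop r3=0xc2, sp=0x8c
epilogue: pop r2=0x19, sp=0x8d
epilogue: pop r0=0x67, sp=0x8e
r6 is caller-saved → body value

REG = 0x80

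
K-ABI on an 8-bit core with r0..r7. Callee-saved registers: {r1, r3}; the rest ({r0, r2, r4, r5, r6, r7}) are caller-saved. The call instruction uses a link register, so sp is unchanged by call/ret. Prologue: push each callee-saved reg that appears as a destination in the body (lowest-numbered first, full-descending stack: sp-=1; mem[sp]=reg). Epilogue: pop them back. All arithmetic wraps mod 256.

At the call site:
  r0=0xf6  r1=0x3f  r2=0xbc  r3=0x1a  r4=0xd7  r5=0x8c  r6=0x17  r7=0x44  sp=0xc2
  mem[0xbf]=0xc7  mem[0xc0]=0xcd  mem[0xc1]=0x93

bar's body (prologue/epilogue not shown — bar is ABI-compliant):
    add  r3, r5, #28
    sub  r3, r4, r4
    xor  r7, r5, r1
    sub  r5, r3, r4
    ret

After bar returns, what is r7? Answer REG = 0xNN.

REG = 0xb3

prologue: push r3 → mem[0xc1]=0x1a, sp=0xc1
body[0] add  r3, r5, #28 → r3=0xa8
body[1] sub  r3, r4, r4 → r3=0x00
body[2] xor  r7, r5, r1 → r7=0xb3
body[3] sub  r5, r3, r4 → r5=0x29
epilogue: pop r3=0x1a, sp=0xc2
r7 is caller-saved → body value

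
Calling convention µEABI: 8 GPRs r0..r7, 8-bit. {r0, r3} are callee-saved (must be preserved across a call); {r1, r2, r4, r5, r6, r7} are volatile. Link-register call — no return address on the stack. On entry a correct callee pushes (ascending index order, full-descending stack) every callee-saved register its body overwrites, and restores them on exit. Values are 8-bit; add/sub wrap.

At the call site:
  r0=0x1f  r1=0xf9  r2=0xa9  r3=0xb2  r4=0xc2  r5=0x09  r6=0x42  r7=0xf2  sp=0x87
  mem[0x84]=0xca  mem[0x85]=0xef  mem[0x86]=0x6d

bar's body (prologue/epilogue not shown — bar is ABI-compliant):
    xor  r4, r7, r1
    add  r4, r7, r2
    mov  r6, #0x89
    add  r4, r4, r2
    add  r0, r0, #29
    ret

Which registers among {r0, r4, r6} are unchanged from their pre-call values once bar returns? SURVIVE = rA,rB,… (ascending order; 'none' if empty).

prologue: push r0 -> mem[0x86]=0x1f, sp=0x86
body[0] xor  r4, r7, r1 -> r4=0x0b
body[1] add  r4, r7, r2 -> r4=0x9b
body[2] mov  r6, #0x89 -> r6=0x89
body[3] add  r4, r4, r2 -> r4=0x44
body[4] add  r0, r0, #29 -> r0=0x3c
epilogue: pop r0=0x1f, sp=0x87
r0: callee-saved, written=True
r4: caller-saved, written=True
r6: caller-saved, written=True

SURVIVE = r0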